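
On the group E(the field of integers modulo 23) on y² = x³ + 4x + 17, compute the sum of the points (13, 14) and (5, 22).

(13, 14) + (5, 22). λ = (22 - 14)/(5 - 13) ≡ 8/15 mod 23. 15⁻¹ ≡ 20 (mod 23), so λ ≡ 22.
  x = λ² - 13 - 5 = 484 - 18 ≡ 6; y = λ·(13 - 6) - 14 ≡ 2. → (6, 2)

(6, 2)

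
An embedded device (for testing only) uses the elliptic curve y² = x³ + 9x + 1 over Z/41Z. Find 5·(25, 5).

(29, 16)

Write Q = (25, 5).
Double-and-add on 5 = (101)₂. Start with Q = (25, 5) for the leading 1-bit.
double: tangent at (25, 5): λ = (3·25² + 9)/(2·5) ≡ 39/10. 10⁻¹ ≡ 37 (mod 41) since 10·37 = 370 ≡ 1, so λ ≡ 39·37 ≡ 8.
  x = λ² - 25 - 25 = 64 - 50 ≡ 14; y = λ·(25 - 14) - 5 ≡ 1. → (14, 1)
double: tangent at (14, 1): λ = (3·14² + 9)/(2·1) ≡ 23/2. 2⁻¹ ≡ 21 (mod 41) since 2·21 = 42 ≡ 1, so λ ≡ 23·21 ≡ 32.
  x = λ² - 14 - 14 = 1024 - 28 ≡ 12; y = λ·(14 - 12) - 1 ≡ 22. → (12, 22)
add Q: (12, 22) + (25, 5). λ = (5 - 22)/(25 - 12) ≡ 24/13 mod 41. 13⁻¹ ≡ 19 (mod 41), so λ ≡ 5.
  x = λ² - 12 - 25 = 25 - 37 ≡ 29; y = λ·(12 - 29) - 22 ≡ 16. → (29, 16)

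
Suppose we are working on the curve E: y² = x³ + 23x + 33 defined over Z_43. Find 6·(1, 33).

Write P = (1, 33).
Double-and-add on 6 = (110)₂. Start with P = (1, 33) for the leading 1-bit.
double: tangent at (1, 33): λ = (3·1² + 23)/(2·33) ≡ 26/23. 23⁻¹ ≡ 15 (mod 43), so λ ≡ 26·15 ≡ 3.
  x = λ² - 1 - 1 = 9 - 2 ≡ 7; y = λ·(1 - 7) - 33 ≡ 35. → (7, 35)
add P: (7, 35) + (1, 33). λ = (33 - 35)/(1 - 7) ≡ 41/37 mod 43. 37⁻¹ ≡ 7 (mod 43) since 37·7 = 259 ≡ 1, so λ ≡ 29.
  x = λ² - 7 - 1 = 841 - 8 ≡ 16; y = λ·(7 - 16) - 35 ≡ 5. → (16, 5)
double: tangent at (16, 5): λ = (3·16² + 23)/(2·5) ≡ 17/10. 10⁻¹ ≡ 13 (mod 43), so λ ≡ 17·13 ≡ 6.
  x = λ² - 16 - 16 = 36 - 32 ≡ 4; y = λ·(16 - 4) - 5 ≡ 24. → (4, 24)

(4, 24)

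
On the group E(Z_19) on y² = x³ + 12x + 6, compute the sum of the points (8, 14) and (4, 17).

(4, 2)

(8, 14) + (4, 17). λ = (17 - 14)/(4 - 8) ≡ 3/15 mod 19. 15⁻¹ ≡ 14 (mod 19), so λ ≡ 4.
  x = λ² - 8 - 4 = 16 - 12 ≡ 4; y = λ·(8 - 4) - 14 ≡ 2. → (4, 2)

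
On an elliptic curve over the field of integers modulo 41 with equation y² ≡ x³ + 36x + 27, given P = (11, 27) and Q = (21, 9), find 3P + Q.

(2, 36)

First 3P:
Repeated addition: build up to 3P.
2P: tangent at (11, 27): λ = (3·11² + 36)/(2·27) ≡ 30/13. 13⁻¹ ≡ 19 (mod 41), so λ ≡ 30·19 ≡ 37.
  x = λ² - 11 - 11 = 1369 - 22 ≡ 35; y = λ·(11 - 35) - 27 ≡ 28. → (35, 28)
3P: (35, 28) + (11, 27). λ = (27 - 28)/(11 - 35) ≡ 40/17 mod 41. 17⁻¹ ≡ 29 (mod 41) since 17·29 = 493 ≡ 1, so λ ≡ 12.
  x = λ² - 35 - 11 = 144 - 46 ≡ 16; y = λ·(35 - 16) - 28 ≡ 36. → (16, 36)
3P = (16, 36).
Finally 3P + Q:
(16, 36) + (21, 9). λ = (9 - 36)/(21 - 16) ≡ 14/5 mod 41. 5⁻¹ ≡ 33 (mod 41) since 5·33 = 165 ≡ 1, so λ ≡ 11.
  x = λ² - 16 - 21 = 121 - 37 ≡ 2; y = λ·(16 - 2) - 36 ≡ 36. → (2, 36)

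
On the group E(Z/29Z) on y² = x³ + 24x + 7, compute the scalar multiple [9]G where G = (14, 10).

O

Double-and-add on 9 = (1001)₂. Start with G = (14, 10) for the leading 1-bit.
double: tangent at (14, 10): λ = (3·14² + 24)/(2·10) ≡ 3/20. 20⁻¹ ≡ 16 (mod 29) since 20·16 = 320 ≡ 1, so λ ≡ 3·16 ≡ 19.
  x = λ² - 14 - 14 = 361 - 28 ≡ 14; y = λ·(14 - 14) - 10 ≡ 19. → (14, 19)
double: tangent at (14, 19): λ = (3·14² + 24)/(2·19) ≡ 3/9. 9⁻¹ ≡ 13 (mod 29), so λ ≡ 3·13 ≡ 10.
  x = λ² - 14 - 14 = 100 - 28 ≡ 14; y = λ·(14 - 14) - 19 ≡ 10. → (14, 10)
double: tangent at (14, 10): λ = (3·14² + 24)/(2·10) ≡ 3/20. 20⁻¹ ≡ 16 (mod 29), so λ ≡ 3·16 ≡ 19.
  x = λ² - 14 - 14 = 361 - 28 ≡ 14; y = λ·(14 - 14) - 10 ≡ 19. → (14, 19)
add G: (14, 19) + (14, 10): same x and y₁ ≡ -y₂, so the sum is ∞.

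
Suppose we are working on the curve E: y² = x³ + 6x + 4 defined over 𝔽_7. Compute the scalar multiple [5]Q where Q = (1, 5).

(3, 0)

Repeated addition: build up to 5Q.
2Q: tangent at (1, 5): λ = (3·1² + 6)/(2·5) ≡ 2/3. 3⁻¹ ≡ 5 (mod 7), so λ ≡ 2·5 ≡ 3.
  x = λ² - 1 - 1 = 9 - 2 ≡ 0; y = λ·(1 - 0) - 5 ≡ 5. → (0, 5)
3Q: (0, 5) + (1, 5). λ = (5 - 5)/(1 - 0) ≡ 0/1 mod 7. 1⁻¹ ≡ 1 (mod 7), so λ ≡ 0.
  x = λ² - 0 - 1 = 0 - 1 ≡ 6; y = λ·(0 - 6) - 5 ≡ 2. → (6, 2)
4Q: (6, 2) + (1, 5). λ = (5 - 2)/(1 - 6) ≡ 3/2 mod 7. 2⁻¹ ≡ 4 (mod 7) since 2·4 = 8 ≡ 1, so λ ≡ 5.
  x = λ² - 6 - 1 = 25 - 7 ≡ 4; y = λ·(6 - 4) - 2 ≡ 1. → (4, 1)
5Q: (4, 1) + (1, 5). λ = (5 - 1)/(1 - 4) ≡ 4/4 mod 7. 4⁻¹ ≡ 2 (mod 7), so λ ≡ 1.
  x = λ² - 4 - 1 = 1 - 5 ≡ 3; y = λ·(4 - 3) - 1 ≡ 0. → (3, 0)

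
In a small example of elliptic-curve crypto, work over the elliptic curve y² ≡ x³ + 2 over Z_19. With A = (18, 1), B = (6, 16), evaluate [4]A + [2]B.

First 4A:
Double-and-add on 4 = (100)₂. Start with A = (18, 1) for the leading 1-bit.
double: tangent at (18, 1): λ = (3·18² + 0)/(2·1) ≡ 3/2. 2⁻¹ ≡ 10 (mod 19), so λ ≡ 3·10 ≡ 11.
  x = λ² - 18 - 18 = 121 - 36 ≡ 9; y = λ·(18 - 9) - 1 ≡ 3. → (9, 3)
double: tangent at (9, 3): λ = (3·9² + 0)/(2·3) ≡ 15/6. 6⁻¹ ≡ 16 (mod 19) since 6·16 = 96 ≡ 1, so λ ≡ 15·16 ≡ 12.
  x = λ² - 9 - 9 = 144 - 18 ≡ 12; y = λ·(9 - 12) - 3 ≡ 18. → (12, 18)
4A = (12, 18).
Next 2B:
Repeated addition: build up to 2B.
2B: tangent at (6, 16): λ = (3·6² + 0)/(2·16) ≡ 13/13. 13⁻¹ ≡ 3 (mod 19) since 13·3 = 39 ≡ 1, so λ ≡ 13·3 ≡ 1.
  x = λ² - 6 - 6 = 1 - 12 ≡ 8; y = λ·(6 - 8) - 16 ≡ 1. → (8, 1)
2B = (8, 1).
Finally 4A + 2B:
(12, 18) + (8, 1). λ = (1 - 18)/(8 - 12) ≡ 2/15 mod 19. 15⁻¹ ≡ 14 (mod 19) since 15·14 = 210 ≡ 1, so λ ≡ 9.
  x = λ² - 12 - 8 = 81 - 20 ≡ 4; y = λ·(12 - 4) - 18 ≡ 16. → (4, 16)

(4, 16)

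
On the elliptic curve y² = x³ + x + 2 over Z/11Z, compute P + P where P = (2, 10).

tangent at (2, 10): λ = (3·2² + 1)/(2·10) ≡ 2/9. 9⁻¹ ≡ 5 (mod 11), so λ ≡ 2·5 ≡ 10.
  x = λ² - 2 - 2 = 100 - 4 ≡ 8; y = λ·(2 - 8) - 10 ≡ 7. → (8, 7)

(8, 7)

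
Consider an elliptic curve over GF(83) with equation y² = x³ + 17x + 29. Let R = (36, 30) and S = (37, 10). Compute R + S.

(78, 63)

(36, 30) + (37, 10). λ = (10 - 30)/(37 - 36) ≡ 63/1 mod 83. 1⁻¹ ≡ 1 (mod 83), so λ ≡ 63.
  x = λ² - 36 - 37 = 3969 - 73 ≡ 78; y = λ·(36 - 78) - 30 ≡ 63. → (78, 63)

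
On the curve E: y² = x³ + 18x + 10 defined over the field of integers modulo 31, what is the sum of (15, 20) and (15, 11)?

O

The two points share x = 15 and their y-coordinates satisfy 20 + 11 ≡ 0 (mod 31), so they are inverses. Their sum is O.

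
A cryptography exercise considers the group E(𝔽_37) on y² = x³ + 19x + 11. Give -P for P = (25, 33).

-(25, 33) = (25, -33 mod 37) = (25, 4).

(25, 4)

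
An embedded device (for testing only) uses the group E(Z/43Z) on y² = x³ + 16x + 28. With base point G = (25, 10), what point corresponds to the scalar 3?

Repeated addition: build up to 3G.
2G: tangent at (25, 10): λ = (3·25² + 16)/(2·10) ≡ 42/20. 20⁻¹ ≡ 28 (mod 43), so λ ≡ 42·28 ≡ 15.
  x = λ² - 25 - 25 = 225 - 50 ≡ 3; y = λ·(25 - 3) - 10 ≡ 19. → (3, 19)
3G: (3, 19) + (25, 10). λ = (10 - 19)/(25 - 3) ≡ 34/22 mod 43. 22⁻¹ ≡ 2 (mod 43), so λ ≡ 25.
  x = λ² - 3 - 25 = 625 - 28 ≡ 38; y = λ·(3 - 38) - 19 ≡ 9. → (38, 9)

(38, 9)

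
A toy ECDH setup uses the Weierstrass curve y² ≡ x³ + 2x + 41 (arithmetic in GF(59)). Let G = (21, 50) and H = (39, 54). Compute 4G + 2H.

(23, 10)

First 4G:
Repeated addition: build up to 4G.
2G: tangent at (21, 50): λ = (3·21² + 2)/(2·50) ≡ 27/41. 41⁻¹ ≡ 36 (mod 59), so λ ≡ 27·36 ≡ 28.
  x = λ² - 21 - 21 = 784 - 42 ≡ 34; y = λ·(21 - 34) - 50 ≡ 58. → (34, 58)
3G: (34, 58) + (21, 50). λ = (50 - 58)/(21 - 34) ≡ 51/46 mod 59. 46⁻¹ ≡ 9 (mod 59), so λ ≡ 46.
  x = λ² - 34 - 21 = 2116 - 55 ≡ 55; y = λ·(34 - 55) - 58 ≡ 38. → (55, 38)
4G: (55, 38) + (21, 50). λ = (50 - 38)/(21 - 55) ≡ 12/25 mod 59. 25⁻¹ ≡ 26 (mod 59), so λ ≡ 17.
  x = λ² - 55 - 21 = 289 - 76 ≡ 36; y = λ·(55 - 36) - 38 ≡ 49. → (36, 49)
4G = (36, 49).
Next 2H:
Repeated addition: build up to 2H.
2H: tangent at (39, 54): λ = (3·39² + 2)/(2·54) ≡ 22/49. 49⁻¹ ≡ 53 (mod 59) since 49·53 = 2597 ≡ 1, so λ ≡ 22·53 ≡ 45.
  x = λ² - 39 - 39 = 2025 - 78 ≡ 0; y = λ·(39 - 0) - 54 ≡ 49. → (0, 49)
2H = (0, 49).
Finally 4G + 2H:
(36, 49) + (0, 49). λ = (49 - 49)/(0 - 36) ≡ 0/23 mod 59. 23⁻¹ ≡ 18 (mod 59) since 23·18 = 414 ≡ 1, so λ ≡ 0.
  x = λ² - 36 - 0 = 0 - 36 ≡ 23; y = λ·(36 - 23) - 49 ≡ 10. → (23, 10)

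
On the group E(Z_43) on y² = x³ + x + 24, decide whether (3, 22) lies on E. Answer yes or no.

yes

y² = 22² ≡ 11; x³ + 1x + 24 = 54 ≡ 11 (mod 43). 11 = 11.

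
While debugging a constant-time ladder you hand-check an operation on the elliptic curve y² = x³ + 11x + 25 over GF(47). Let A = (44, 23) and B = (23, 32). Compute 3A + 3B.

(0, 42)

First 3A:
Repeated addition: build up to 3A.
2A: tangent at (44, 23): λ = (3·44² + 11)/(2·23) ≡ 38/46. 46⁻¹ ≡ 46 (mod 47) since 46·46 = 2116 ≡ 1, so λ ≡ 38·46 ≡ 9.
  x = λ² - 44 - 44 = 81 - 88 ≡ 40; y = λ·(44 - 40) - 23 ≡ 13. → (40, 13)
3A: (40, 13) + (44, 23). λ = (23 - 13)/(44 - 40) ≡ 10/4 mod 47. 4⁻¹ ≡ 12 (mod 47), so λ ≡ 26.
  x = λ² - 40 - 44 = 676 - 84 ≡ 28; y = λ·(40 - 28) - 13 ≡ 17. → (28, 17)
3A = (28, 17).
Next 3B:
Repeated addition: build up to 3B.
2B: tangent at (23, 32): λ = (3·23² + 11)/(2·32) ≡ 0/17. 17⁻¹ ≡ 36 (mod 47), so λ ≡ 0·36 ≡ 0.
  x = λ² - 23 - 23 = 0 - 46 ≡ 1; y = λ·(23 - 1) - 32 ≡ 15. → (1, 15)
3B: (1, 15) + (23, 32). λ = (32 - 15)/(23 - 1) ≡ 17/22 mod 47. 22⁻¹ ≡ 15 (mod 47), so λ ≡ 20.
  x = λ² - 1 - 23 = 400 - 24 ≡ 0; y = λ·(1 - 0) - 15 ≡ 5. → (0, 5)
3B = (0, 5).
Finally 3A + 3B:
(28, 17) + (0, 5). λ = (5 - 17)/(0 - 28) ≡ 35/19 mod 47. 19⁻¹ ≡ 5 (mod 47), so λ ≡ 34.
  x = λ² - 28 - 0 = 1156 - 28 ≡ 0; y = λ·(28 - 0) - 17 ≡ 42. → (0, 42)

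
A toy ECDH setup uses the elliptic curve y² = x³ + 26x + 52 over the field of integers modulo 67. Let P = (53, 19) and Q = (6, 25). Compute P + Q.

(53, 19) + (6, 25). λ = (25 - 19)/(6 - 53) ≡ 6/20 mod 67. 20⁻¹ ≡ 57 (mod 67), so λ ≡ 7.
  x = λ² - 53 - 6 = 49 - 59 ≡ 57; y = λ·(53 - 57) - 19 ≡ 20. → (57, 20)

(57, 20)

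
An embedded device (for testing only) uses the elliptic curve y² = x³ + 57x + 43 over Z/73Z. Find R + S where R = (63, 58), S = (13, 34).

(63, 58) + (13, 34). λ = (34 - 58)/(13 - 63) ≡ 49/23 mod 73. 23⁻¹ ≡ 54 (mod 73) since 23·54 = 1242 ≡ 1, so λ ≡ 18.
  x = λ² - 63 - 13 = 324 - 76 ≡ 29; y = λ·(63 - 29) - 58 ≡ 43. → (29, 43)

(29, 43)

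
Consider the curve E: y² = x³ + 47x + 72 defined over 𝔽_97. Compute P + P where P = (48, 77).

tangent at (48, 77): λ = (3·48² + 47)/(2·77) ≡ 72/57. 57⁻¹ ≡ 80 (mod 97), so λ ≡ 72·80 ≡ 37.
  x = λ² - 48 - 48 = 1369 - 96 ≡ 12; y = λ·(48 - 12) - 77 ≡ 91. → (12, 91)

(12, 91)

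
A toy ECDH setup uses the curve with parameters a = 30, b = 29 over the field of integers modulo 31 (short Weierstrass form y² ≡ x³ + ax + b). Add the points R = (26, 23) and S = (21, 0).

(26, 23) + (21, 0). λ = (0 - 23)/(21 - 26) ≡ 8/26 mod 31. 26⁻¹ ≡ 6 (mod 31) since 26·6 = 156 ≡ 1, so λ ≡ 17.
  x = λ² - 26 - 21 = 289 - 47 ≡ 25; y = λ·(26 - 25) - 23 ≡ 25. → (25, 25)

(25, 25)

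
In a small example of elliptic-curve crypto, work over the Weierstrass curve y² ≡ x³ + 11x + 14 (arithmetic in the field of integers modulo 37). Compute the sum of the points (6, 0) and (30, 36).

(6, 0) + (30, 36). λ = (36 - 0)/(30 - 6) ≡ 36/24 mod 37. 24⁻¹ ≡ 17 (mod 37), so λ ≡ 20.
  x = λ² - 6 - 30 = 400 - 36 ≡ 31; y = λ·(6 - 31) - 0 ≡ 18. → (31, 18)

(31, 18)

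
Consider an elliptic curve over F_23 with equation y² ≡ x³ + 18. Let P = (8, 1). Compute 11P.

(8, 22)

Repeated addition: build up to 11P.
2P: tangent at (8, 1): λ = (3·8² + 0)/(2·1) ≡ 8/2. 2⁻¹ ≡ 12 (mod 23), so λ ≡ 8·12 ≡ 4.
  x = λ² - 8 - 8 = 16 - 16 ≡ 0; y = λ·(8 - 0) - 1 ≡ 8. → (0, 8)
3P: (0, 8) + (8, 1). λ = (1 - 8)/(8 - 0) ≡ 16/8 mod 23. 8⁻¹ ≡ 3 (mod 23), so λ ≡ 2.
  x = λ² - 0 - 8 = 4 - 8 ≡ 19; y = λ·(0 - 19) - 8 ≡ 0. → (19, 0)
4P: (19, 0) + (8, 1). λ = (1 - 0)/(8 - 19) ≡ 1/12 mod 23. 12⁻¹ ≡ 2 (mod 23), so λ ≡ 2.
  x = λ² - 19 - 8 = 4 - 27 ≡ 0; y = λ·(19 - 0) - 0 ≡ 15. → (0, 15)
5P: (0, 15) + (8, 1). λ = (1 - 15)/(8 - 0) ≡ 9/8 mod 23. 8⁻¹ ≡ 3 (mod 23) since 8·3 = 24 ≡ 1, so λ ≡ 4.
  x = λ² - 0 - 8 = 16 - 8 ≡ 8; y = λ·(0 - 8) - 15 ≡ 22. → (8, 22)
6P: (8, 22) + (8, 1): same x and y₁ ≡ -y₂, so the sum is O.
7P: O + (8, 1) = (8, 1) (identity).
8P: tangent at (8, 1): λ = (3·8² + 0)/(2·1) ≡ 8/2. 2⁻¹ ≡ 12 (mod 23) since 2·12 = 24 ≡ 1, so λ ≡ 8·12 ≡ 4.
  x = λ² - 8 - 8 = 16 - 16 ≡ 0; y = λ·(8 - 0) - 1 ≡ 8. → (0, 8)
9P: (0, 8) + (8, 1). λ = (1 - 8)/(8 - 0) ≡ 16/8 mod 23. 8⁻¹ ≡ 3 (mod 23), so λ ≡ 2.
  x = λ² - 0 - 8 = 4 - 8 ≡ 19; y = λ·(0 - 19) - 8 ≡ 0. → (19, 0)
10P: (19, 0) + (8, 1). λ = (1 - 0)/(8 - 19) ≡ 1/12 mod 23. 12⁻¹ ≡ 2 (mod 23), so λ ≡ 2.
  x = λ² - 19 - 8 = 4 - 27 ≡ 0; y = λ·(19 - 0) - 0 ≡ 15. → (0, 15)
11P: (0, 15) + (8, 1). λ = (1 - 15)/(8 - 0) ≡ 9/8 mod 23. 8⁻¹ ≡ 3 (mod 23) since 8·3 = 24 ≡ 1, so λ ≡ 4.
  x = λ² - 0 - 8 = 16 - 8 ≡ 8; y = λ·(0 - 8) - 15 ≡ 22. → (8, 22)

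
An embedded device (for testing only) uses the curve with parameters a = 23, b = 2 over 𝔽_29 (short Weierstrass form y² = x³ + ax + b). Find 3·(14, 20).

Write G = (14, 20).
Repeated addition: build up to 3G.
2G: tangent at (14, 20): λ = (3·14² + 23)/(2·20) ≡ 2/11. 11⁻¹ ≡ 8 (mod 29) since 11·8 = 88 ≡ 1, so λ ≡ 2·8 ≡ 16.
  x = λ² - 14 - 14 = 256 - 28 ≡ 25; y = λ·(14 - 25) - 20 ≡ 7. → (25, 7)
3G: (25, 7) + (14, 20). λ = (20 - 7)/(14 - 25) ≡ 13/18 mod 29. 18⁻¹ ≡ 21 (mod 29), so λ ≡ 12.
  x = λ² - 25 - 14 = 144 - 39 ≡ 18; y = λ·(25 - 18) - 7 ≡ 19. → (18, 19)

(18, 19)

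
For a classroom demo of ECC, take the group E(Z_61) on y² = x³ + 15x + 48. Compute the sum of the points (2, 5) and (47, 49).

(2, 5) + (47, 49). λ = (49 - 5)/(47 - 2) ≡ 44/45 mod 61. 45⁻¹ ≡ 19 (mod 61), so λ ≡ 43.
  x = λ² - 2 - 47 = 1849 - 49 ≡ 31; y = λ·(2 - 31) - 5 ≡ 29. → (31, 29)

(31, 29)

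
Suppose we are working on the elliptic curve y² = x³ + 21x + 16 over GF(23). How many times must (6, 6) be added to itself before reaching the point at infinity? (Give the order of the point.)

10

2P: tangent at (6, 6): λ = (3·6² + 21)/(2·6) ≡ 14/12. 12⁻¹ ≡ 2 (mod 23) since 12·2 = 24 ≡ 1, so λ ≡ 14·2 ≡ 5.
  x = λ² - 6 - 6 = 25 - 12 ≡ 13; y = λ·(6 - 13) - 6 ≡ 5. → (13, 5)
3P: (13, 5) + (6, 6). λ = (6 - 5)/(6 - 13) ≡ 1/16 mod 23. 16⁻¹ ≡ 13 (mod 23) since 16·13 = 208 ≡ 1, so λ ≡ 13.
  x = λ² - 13 - 6 = 169 - 19 ≡ 12; y = λ·(13 - 12) - 5 ≡ 8. → (12, 8)
4P: (12, 8) + (6, 6). λ = (6 - 8)/(6 - 12) ≡ 21/17 mod 23. 17⁻¹ ≡ 19 (mod 23), so λ ≡ 8.
  x = λ² - 12 - 6 = 64 - 18 ≡ 0; y = λ·(12 - 0) - 8 ≡ 19. → (0, 19)
5P: (0, 19) + (6, 6). λ = (6 - 19)/(6 - 0) ≡ 10/6 mod 23. 6⁻¹ ≡ 4 (mod 23) since 6·4 = 24 ≡ 1, so λ ≡ 17.
  x = λ² - 0 - 6 = 289 - 6 ≡ 7; y = λ·(0 - 7) - 19 ≡ 0. → (7, 0)
6P: (7, 0) + (6, 6). λ = (6 - 0)/(6 - 7) ≡ 6/22 mod 23. 22⁻¹ ≡ 22 (mod 23) since 22·22 = 484 ≡ 1, so λ ≡ 17.
  x = λ² - 7 - 6 = 289 - 13 ≡ 0; y = λ·(7 - 0) - 0 ≡ 4. → (0, 4)
7P: (0, 4) + (6, 6). λ = (6 - 4)/(6 - 0) ≡ 2/6 mod 23. 6⁻¹ ≡ 4 (mod 23) since 6·4 = 24 ≡ 1, so λ ≡ 8.
  x = λ² - 0 - 6 = 64 - 6 ≡ 12; y = λ·(0 - 12) - 4 ≡ 15. → (12, 15)
8P: (12, 15) + (6, 6). λ = (6 - 15)/(6 - 12) ≡ 14/17 mod 23. 17⁻¹ ≡ 19 (mod 23), so λ ≡ 13.
  x = λ² - 12 - 6 = 169 - 18 ≡ 13; y = λ·(12 - 13) - 15 ≡ 18. → (13, 18)
9P: (13, 18) + (6, 6). λ = (6 - 18)/(6 - 13) ≡ 11/16 mod 23. 16⁻¹ ≡ 13 (mod 23), so λ ≡ 5.
  x = λ² - 13 - 6 = 25 - 19 ≡ 6; y = λ·(13 - 6) - 18 ≡ 17. → (6, 17)
10P: (6, 17) + (6, 6): same x and y₁ ≡ -y₂, so the sum is the point at infinity.
10P = the point at infinity, so the order is 10.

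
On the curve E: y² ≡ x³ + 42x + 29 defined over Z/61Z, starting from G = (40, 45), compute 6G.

Double-and-add on 6 = (110)₂. Start with G = (40, 45) for the leading 1-bit.
double: tangent at (40, 45): λ = (3·40² + 42)/(2·45) ≡ 23/29. 29⁻¹ ≡ 40 (mod 61), so λ ≡ 23·40 ≡ 5.
  x = λ² - 40 - 40 = 25 - 80 ≡ 6; y = λ·(40 - 6) - 45 ≡ 3. → (6, 3)
add G: (6, 3) + (40, 45). λ = (45 - 3)/(40 - 6) ≡ 42/34 mod 61. 34⁻¹ ≡ 9 (mod 61) since 34·9 = 306 ≡ 1, so λ ≡ 12.
  x = λ² - 6 - 40 = 144 - 46 ≡ 37; y = λ·(6 - 37) - 3 ≡ 52. → (37, 52)
double: tangent at (37, 52): λ = (3·37² + 42)/(2·52) ≡ 1/43. 43⁻¹ ≡ 44 (mod 61), so λ ≡ 1·44 ≡ 44.
  x = λ² - 37 - 37 = 1936 - 74 ≡ 32; y = λ·(37 - 32) - 52 ≡ 46. → (32, 46)

(32, 46)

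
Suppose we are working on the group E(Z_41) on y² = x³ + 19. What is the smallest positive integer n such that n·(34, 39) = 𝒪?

7

2P: tangent at (34, 39): λ = (3·34² + 0)/(2·39) ≡ 24/37. 37⁻¹ ≡ 10 (mod 41) since 37·10 = 370 ≡ 1, so λ ≡ 24·10 ≡ 35.
  x = λ² - 34 - 34 = 1225 - 68 ≡ 9; y = λ·(34 - 9) - 39 ≡ 16. → (9, 16)
3P: (9, 16) + (34, 39). λ = (39 - 16)/(34 - 9) ≡ 23/25 mod 41. 25⁻¹ ≡ 23 (mod 41), so λ ≡ 37.
  x = λ² - 9 - 34 = 1369 - 43 ≡ 14; y = λ·(9 - 14) - 16 ≡ 4. → (14, 4)
4P: (14, 4) + (34, 39). λ = (39 - 4)/(34 - 14) ≡ 35/20 mod 41. 20⁻¹ ≡ 39 (mod 41) since 20·39 = 780 ≡ 1, so λ ≡ 12.
  x = λ² - 14 - 34 = 144 - 48 ≡ 14; y = λ·(14 - 14) - 4 ≡ 37. → (14, 37)
5P: (14, 37) + (34, 39). λ = (39 - 37)/(34 - 14) ≡ 2/20 mod 41. 20⁻¹ ≡ 39 (mod 41), so λ ≡ 37.
  x = λ² - 14 - 34 = 1369 - 48 ≡ 9; y = λ·(14 - 9) - 37 ≡ 25. → (9, 25)
6P: (9, 25) + (34, 39). λ = (39 - 25)/(34 - 9) ≡ 14/25 mod 41. 25⁻¹ ≡ 23 (mod 41) since 25·23 = 575 ≡ 1, so λ ≡ 35.
  x = λ² - 9 - 34 = 1225 - 43 ≡ 34; y = λ·(9 - 34) - 25 ≡ 2. → (34, 2)
7P: (34, 2) + (34, 39): same x and y₁ ≡ -y₂, so the sum is 𝒪.
7P = 𝒪, so the order is 7.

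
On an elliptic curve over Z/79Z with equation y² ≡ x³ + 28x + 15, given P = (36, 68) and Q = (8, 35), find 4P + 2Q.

(51, 49)

First 4P:
Double-and-add on 4 = (100)₂. Start with P = (36, 68) for the leading 1-bit.
double: tangent at (36, 68): λ = (3·36² + 28)/(2·68) ≡ 45/57. 57⁻¹ ≡ 61 (mod 79), so λ ≡ 45·61 ≡ 59.
  x = λ² - 36 - 36 = 3481 - 72 ≡ 12; y = λ·(36 - 12) - 68 ≡ 5. → (12, 5)
double: tangent at (12, 5): λ = (3·12² + 28)/(2·5) ≡ 65/10. 10⁻¹ ≡ 8 (mod 79) since 10·8 = 80 ≡ 1, so λ ≡ 65·8 ≡ 46.
  x = λ² - 12 - 12 = 2116 - 24 ≡ 38; y = λ·(12 - 38) - 5 ≡ 63. → (38, 63)
4P = (38, 63).
Next 2Q:
Repeated addition: build up to 2Q.
2Q: tangent at (8, 35): λ = (3·8² + 28)/(2·35) ≡ 62/70. 70⁻¹ ≡ 35 (mod 79), so λ ≡ 62·35 ≡ 37.
  x = λ² - 8 - 8 = 1369 - 16 ≡ 10; y = λ·(8 - 10) - 35 ≡ 49. → (10, 49)
2Q = (10, 49).
Finally 4P + 2Q:
(38, 63) + (10, 49). λ = (49 - 63)/(10 - 38) ≡ 65/51 mod 79. 51⁻¹ ≡ 31 (mod 79), so λ ≡ 40.
  x = λ² - 38 - 10 = 1600 - 48 ≡ 51; y = λ·(38 - 51) - 63 ≡ 49. → (51, 49)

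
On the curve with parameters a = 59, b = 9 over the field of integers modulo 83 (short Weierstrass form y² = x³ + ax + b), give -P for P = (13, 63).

(13, 20)

-(13, 63) = (13, -63 mod 83) = (13, 20).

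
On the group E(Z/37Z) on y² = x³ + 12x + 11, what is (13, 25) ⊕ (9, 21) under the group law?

(13, 25) + (9, 21). λ = (21 - 25)/(9 - 13) ≡ 33/33 mod 37. 33⁻¹ ≡ 9 (mod 37) since 33·9 = 297 ≡ 1, so λ ≡ 1.
  x = λ² - 13 - 9 = 1 - 22 ≡ 16; y = λ·(13 - 16) - 25 ≡ 9. → (16, 9)

(16, 9)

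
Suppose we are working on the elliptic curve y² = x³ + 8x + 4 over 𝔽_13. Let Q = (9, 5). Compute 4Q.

Double-and-add on 4 = (100)₂. Start with Q = (9, 5) for the leading 1-bit.
double: tangent at (9, 5): λ = (3·9² + 8)/(2·5) ≡ 4/10. 10⁻¹ ≡ 4 (mod 13) since 10·4 = 40 ≡ 1, so λ ≡ 4·4 ≡ 3.
  x = λ² - 9 - 9 = 9 - 18 ≡ 4; y = λ·(9 - 4) - 5 ≡ 10. → (4, 10)
double: tangent at (4, 10): λ = (3·4² + 8)/(2·10) ≡ 4/7. 7⁻¹ ≡ 2 (mod 13), so λ ≡ 4·2 ≡ 8.
  x = λ² - 4 - 4 = 64 - 8 ≡ 4; y = λ·(4 - 4) - 10 ≡ 3. → (4, 3)

(4, 3)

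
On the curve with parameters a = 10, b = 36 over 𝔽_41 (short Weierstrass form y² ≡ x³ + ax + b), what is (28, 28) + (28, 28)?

tangent at (28, 28): λ = (3·28² + 10)/(2·28) ≡ 25/15. 15⁻¹ ≡ 11 (mod 41) since 15·11 = 165 ≡ 1, so λ ≡ 25·11 ≡ 29.
  x = λ² - 28 - 28 = 841 - 56 ≡ 6; y = λ·(28 - 6) - 28 ≡ 36. → (6, 36)

(6, 36)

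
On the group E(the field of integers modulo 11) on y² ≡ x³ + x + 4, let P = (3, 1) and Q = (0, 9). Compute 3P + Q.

(0, 9)

First 3P:
Repeated addition: build up to 3P.
2P: tangent at (3, 1): λ = (3·3² + 1)/(2·1) ≡ 6/2. 2⁻¹ ≡ 6 (mod 11), so λ ≡ 6·6 ≡ 3.
  x = λ² - 3 - 3 = 9 - 6 ≡ 3; y = λ·(3 - 3) - 1 ≡ 10. → (3, 10)
3P: (3, 10) + (3, 1): same x and y₁ ≡ -y₂, so the sum is the point at infinity.
3P = the point at infinity.
Finally 3P + Q:
the point at infinity + (0, 9) = (0, 9) (identity).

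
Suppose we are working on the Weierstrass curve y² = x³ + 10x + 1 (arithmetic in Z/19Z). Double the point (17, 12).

tangent at (17, 12): λ = (3·17² + 10)/(2·12) ≡ 3/5. 5⁻¹ ≡ 4 (mod 19), so λ ≡ 3·4 ≡ 12.
  x = λ² - 17 - 17 = 144 - 34 ≡ 15; y = λ·(17 - 15) - 12 ≡ 12. → (15, 12)

(15, 12)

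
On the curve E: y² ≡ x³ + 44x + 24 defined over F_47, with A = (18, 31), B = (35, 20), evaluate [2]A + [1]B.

O

First 2A:
Repeated addition: build up to 2A.
2A: tangent at (18, 31): λ = (3·18² + 44)/(2·31) ≡ 29/15. 15⁻¹ ≡ 22 (mod 47) since 15·22 = 330 ≡ 1, so λ ≡ 29·22 ≡ 27.
  x = λ² - 18 - 18 = 729 - 36 ≡ 35; y = λ·(18 - 35) - 31 ≡ 27. → (35, 27)
2A = (35, 27).
Finally 2A + B:
(35, 27) + (35, 20): same x and y₁ ≡ -y₂, so the sum is ∞.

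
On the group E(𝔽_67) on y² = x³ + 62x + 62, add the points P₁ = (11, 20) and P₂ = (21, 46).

(11, 20) + (21, 46). λ = (46 - 20)/(21 - 11) ≡ 26/10 mod 67. 10⁻¹ ≡ 47 (mod 67), so λ ≡ 16.
  x = λ² - 11 - 21 = 256 - 32 ≡ 23; y = λ·(11 - 23) - 20 ≡ 56. → (23, 56)

(23, 56)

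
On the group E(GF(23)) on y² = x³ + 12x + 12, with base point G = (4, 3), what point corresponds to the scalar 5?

(11, 7)

Repeated addition: build up to 5G.
2G: tangent at (4, 3): λ = (3·4² + 12)/(2·3) ≡ 14/6. 6⁻¹ ≡ 4 (mod 23) since 6·4 = 24 ≡ 1, so λ ≡ 14·4 ≡ 10.
  x = λ² - 4 - 4 = 100 - 8 ≡ 0; y = λ·(4 - 0) - 3 ≡ 14. → (0, 14)
3G: (0, 14) + (4, 3). λ = (3 - 14)/(4 - 0) ≡ 12/4 mod 23. 4⁻¹ ≡ 6 (mod 23), so λ ≡ 3.
  x = λ² - 0 - 4 = 9 - 4 ≡ 5; y = λ·(0 - 5) - 14 ≡ 17. → (5, 17)
4G: (5, 17) + (4, 3). λ = (3 - 17)/(4 - 5) ≡ 9/22 mod 23. 22⁻¹ ≡ 22 (mod 23) since 22·22 = 484 ≡ 1, so λ ≡ 14.
  x = λ² - 5 - 4 = 196 - 9 ≡ 3; y = λ·(5 - 3) - 17 ≡ 11. → (3, 11)
5G: (3, 11) + (4, 3). λ = (3 - 11)/(4 - 3) ≡ 15/1 mod 23. 1⁻¹ ≡ 1 (mod 23) since 1·1 = 1 ≡ 1, so λ ≡ 15.
  x = λ² - 3 - 4 = 225 - 7 ≡ 11; y = λ·(3 - 11) - 11 ≡ 7. → (11, 7)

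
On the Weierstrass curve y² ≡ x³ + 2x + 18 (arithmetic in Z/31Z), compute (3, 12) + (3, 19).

O

The two points share x = 3 and their y-coordinates satisfy 12 + 19 ≡ 0 (mod 31), so they are inverses. Their sum is 𝒪.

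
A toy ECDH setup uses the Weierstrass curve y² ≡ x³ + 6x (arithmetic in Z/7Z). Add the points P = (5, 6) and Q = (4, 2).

(5, 6) + (4, 2). λ = (2 - 6)/(4 - 5) ≡ 3/6 mod 7. 6⁻¹ ≡ 6 (mod 7), so λ ≡ 4.
  x = λ² - 5 - 4 = 16 - 9 ≡ 0; y = λ·(5 - 0) - 6 ≡ 0. → (0, 0)

(0, 0)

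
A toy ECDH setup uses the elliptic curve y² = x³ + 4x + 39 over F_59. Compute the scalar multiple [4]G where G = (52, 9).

(50, 10)

Double-and-add on 4 = (100)₂. Start with G = (52, 9) for the leading 1-bit.
double: tangent at (52, 9): λ = (3·52² + 4)/(2·9) ≡ 33/18. 18⁻¹ ≡ 23 (mod 59), so λ ≡ 33·23 ≡ 51.
  x = λ² - 52 - 52 = 2601 - 104 ≡ 19; y = λ·(52 - 19) - 9 ≡ 22. → (19, 22)
double: tangent at (19, 22): λ = (3·19² + 4)/(2·22) ≡ 25/44. 44⁻¹ ≡ 55 (mod 59), so λ ≡ 25·55 ≡ 18.
  x = λ² - 19 - 19 = 324 - 38 ≡ 50; y = λ·(19 - 50) - 22 ≡ 10. → (50, 10)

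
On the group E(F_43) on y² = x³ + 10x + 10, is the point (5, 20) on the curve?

yes

y² = 20² ≡ 13; x³ + 10x + 10 = 185 ≡ 13 (mod 43). 13 = 13.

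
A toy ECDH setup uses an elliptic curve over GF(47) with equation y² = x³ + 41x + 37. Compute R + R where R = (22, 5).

(31, 19)

tangent at (22, 5): λ = (3·22² + 41)/(2·5) ≡ 36/10. 10⁻¹ ≡ 33 (mod 47), so λ ≡ 36·33 ≡ 13.
  x = λ² - 22 - 22 = 169 - 44 ≡ 31; y = λ·(22 - 31) - 5 ≡ 19. → (31, 19)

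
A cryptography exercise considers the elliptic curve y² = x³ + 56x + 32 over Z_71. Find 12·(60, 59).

(37, 2)

Write G = (60, 59).
Repeated addition: build up to 12G.
2G: tangent at (60, 59): λ = (3·60² + 56)/(2·59) ≡ 64/47. 47⁻¹ ≡ 68 (mod 71), so λ ≡ 64·68 ≡ 21.
  x = λ² - 60 - 60 = 441 - 120 ≡ 37; y = λ·(60 - 37) - 59 ≡ 69. → (37, 69)
3G: (37, 69) + (60, 59). λ = (59 - 69)/(60 - 37) ≡ 61/23 mod 71. 23⁻¹ ≡ 34 (mod 71), so λ ≡ 15.
  x = λ² - 37 - 60 = 225 - 97 ≡ 57; y = λ·(37 - 57) - 69 ≡ 57. → (57, 57)
4G: (57, 57) + (60, 59). λ = (59 - 57)/(60 - 57) ≡ 2/3 mod 71. 3⁻¹ ≡ 24 (mod 71), so λ ≡ 48.
  x = λ² - 57 - 60 = 2304 - 117 ≡ 57; y = λ·(57 - 57) - 57 ≡ 14. → (57, 14)
5G: (57, 14) + (60, 59). λ = (59 - 14)/(60 - 57) ≡ 45/3 mod 71. 3⁻¹ ≡ 24 (mod 71) since 3·24 = 72 ≡ 1, so λ ≡ 15.
  x = λ² - 57 - 60 = 225 - 117 ≡ 37; y = λ·(57 - 37) - 14 ≡ 2. → (37, 2)
6G: (37, 2) + (60, 59). λ = (59 - 2)/(60 - 37) ≡ 57/23 mod 71. 23⁻¹ ≡ 34 (mod 71), so λ ≡ 21.
  x = λ² - 37 - 60 = 441 - 97 ≡ 60; y = λ·(37 - 60) - 2 ≡ 12. → (60, 12)
7G: (60, 12) + (60, 59): same x and y₁ ≡ -y₂, so the sum is O.
8G: O + (60, 59) = (60, 59) (identity).
9G: tangent at (60, 59): λ = (3·60² + 56)/(2·59) ≡ 64/47. 47⁻¹ ≡ 68 (mod 71) since 47·68 = 3196 ≡ 1, so λ ≡ 64·68 ≡ 21.
  x = λ² - 60 - 60 = 441 - 120 ≡ 37; y = λ·(60 - 37) - 59 ≡ 69. → (37, 69)
10G: (37, 69) + (60, 59). λ = (59 - 69)/(60 - 37) ≡ 61/23 mod 71. 23⁻¹ ≡ 34 (mod 71), so λ ≡ 15.
  x = λ² - 37 - 60 = 225 - 97 ≡ 57; y = λ·(37 - 57) - 69 ≡ 57. → (57, 57)
11G: (57, 57) + (60, 59). λ = (59 - 57)/(60 - 57) ≡ 2/3 mod 71. 3⁻¹ ≡ 24 (mod 71), so λ ≡ 48.
  x = λ² - 57 - 60 = 2304 - 117 ≡ 57; y = λ·(57 - 57) - 57 ≡ 14. → (57, 14)
12G: (57, 14) + (60, 59). λ = (59 - 14)/(60 - 57) ≡ 45/3 mod 71. 3⁻¹ ≡ 24 (mod 71), so λ ≡ 15.
  x = λ² - 57 - 60 = 225 - 117 ≡ 37; y = λ·(57 - 37) - 14 ≡ 2. → (37, 2)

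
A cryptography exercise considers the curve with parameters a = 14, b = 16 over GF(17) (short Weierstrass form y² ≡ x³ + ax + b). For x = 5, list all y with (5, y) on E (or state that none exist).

none

x³ + 14x + 16 = 211 ≡ 7 (mod 17).
7 is a non-residue mod 17; no y exists.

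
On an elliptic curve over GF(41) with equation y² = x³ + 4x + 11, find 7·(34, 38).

Write P = (34, 38).
Double-and-add on 7 = (111)₂. Start with P = (34, 38) for the leading 1-bit.
double: tangent at (34, 38): λ = (3·34² + 4)/(2·38) ≡ 28/35. 35⁻¹ ≡ 34 (mod 41) since 35·34 = 1190 ≡ 1, so λ ≡ 28·34 ≡ 9.
  x = λ² - 34 - 34 = 81 - 68 ≡ 13; y = λ·(34 - 13) - 38 ≡ 28. → (13, 28)
add P: (13, 28) + (34, 38). λ = (38 - 28)/(34 - 13) ≡ 10/21 mod 41. 21⁻¹ ≡ 2 (mod 41), so λ ≡ 20.
  x = λ² - 13 - 34 = 400 - 47 ≡ 25; y = λ·(13 - 25) - 28 ≡ 19. → (25, 19)
double: tangent at (25, 19): λ = (3·25² + 4)/(2·19) ≡ 34/38. 38⁻¹ ≡ 27 (mod 41), so λ ≡ 34·27 ≡ 16.
  x = λ² - 25 - 25 = 256 - 50 ≡ 1; y = λ·(25 - 1) - 19 ≡ 37. → (1, 37)
add P: (1, 37) + (34, 38). λ = (38 - 37)/(34 - 1) ≡ 1/33 mod 41. 33⁻¹ ≡ 5 (mod 41), so λ ≡ 5.
  x = λ² - 1 - 34 = 25 - 35 ≡ 31; y = λ·(1 - 31) - 37 ≡ 18. → (31, 18)

(31, 18)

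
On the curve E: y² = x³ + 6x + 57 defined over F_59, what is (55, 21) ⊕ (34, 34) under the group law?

(54, 43)

(55, 21) + (34, 34). λ = (34 - 21)/(34 - 55) ≡ 13/38 mod 59. 38⁻¹ ≡ 14 (mod 59) since 38·14 = 532 ≡ 1, so λ ≡ 5.
  x = λ² - 55 - 34 = 25 - 89 ≡ 54; y = λ·(55 - 54) - 21 ≡ 43. → (54, 43)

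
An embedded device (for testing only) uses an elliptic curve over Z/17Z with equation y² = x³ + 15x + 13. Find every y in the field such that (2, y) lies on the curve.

x³ + 15x + 13 = 51 ≡ 0 (mod 17).
Only y = 0 satisfies y² ≡ 0.

0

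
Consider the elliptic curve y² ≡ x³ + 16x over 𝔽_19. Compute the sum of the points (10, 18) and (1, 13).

(13, 12)

(10, 18) + (1, 13). λ = (13 - 18)/(1 - 10) ≡ 14/10 mod 19. 10⁻¹ ≡ 2 (mod 19) since 10·2 = 20 ≡ 1, so λ ≡ 9.
  x = λ² - 10 - 1 = 81 - 11 ≡ 13; y = λ·(10 - 13) - 18 ≡ 12. → (13, 12)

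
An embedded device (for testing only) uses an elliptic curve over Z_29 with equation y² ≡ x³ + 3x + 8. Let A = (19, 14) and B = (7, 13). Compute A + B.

(2, 14)

(19, 14) + (7, 13). λ = (13 - 14)/(7 - 19) ≡ 28/17 mod 29. 17⁻¹ ≡ 12 (mod 29), so λ ≡ 17.
  x = λ² - 19 - 7 = 289 - 26 ≡ 2; y = λ·(19 - 2) - 14 ≡ 14. → (2, 14)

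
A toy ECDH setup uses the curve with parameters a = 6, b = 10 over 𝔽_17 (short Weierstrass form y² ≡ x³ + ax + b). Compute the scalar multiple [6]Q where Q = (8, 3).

Double-and-add on 6 = (110)₂. Start with Q = (8, 3) for the leading 1-bit.
double: tangent at (8, 3): λ = (3·8² + 6)/(2·3) ≡ 11/6. 6⁻¹ ≡ 3 (mod 17), so λ ≡ 11·3 ≡ 16.
  x = λ² - 8 - 8 = 256 - 16 ≡ 2; y = λ·(8 - 2) - 3 ≡ 8. → (2, 8)
add Q: (2, 8) + (8, 3). λ = (3 - 8)/(8 - 2) ≡ 12/6 mod 17. 6⁻¹ ≡ 3 (mod 17) since 6·3 = 18 ≡ 1, so λ ≡ 2.
  x = λ² - 2 - 8 = 4 - 10 ≡ 11; y = λ·(2 - 11) - 8 ≡ 8. → (11, 8)
double: tangent at (11, 8): λ = (3·11² + 6)/(2·8) ≡ 12/16. 16⁻¹ ≡ 16 (mod 17), so λ ≡ 12·16 ≡ 5.
  x = λ² - 11 - 11 = 25 - 22 ≡ 3; y = λ·(11 - 3) - 8 ≡ 15. → (3, 15)

(3, 15)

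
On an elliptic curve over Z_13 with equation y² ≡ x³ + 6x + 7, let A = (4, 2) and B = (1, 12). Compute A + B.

(4, 2) + (1, 12). λ = (12 - 2)/(1 - 4) ≡ 10/10 mod 13. 10⁻¹ ≡ 4 (mod 13), so λ ≡ 1.
  x = λ² - 4 - 1 = 1 - 5 ≡ 9; y = λ·(4 - 9) - 2 ≡ 6. → (9, 6)

(9, 6)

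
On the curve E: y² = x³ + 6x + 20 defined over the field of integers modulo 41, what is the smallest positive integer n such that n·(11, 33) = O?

2P: tangent at (11, 33): λ = (3·11² + 6)/(2·33) ≡ 0/25. 25⁻¹ ≡ 23 (mod 41), so λ ≡ 0·23 ≡ 0.
  x = λ² - 11 - 11 = 0 - 22 ≡ 19; y = λ·(11 - 19) - 33 ≡ 8. → (19, 8)
3P: (19, 8) + (11, 33). λ = (33 - 8)/(11 - 19) ≡ 25/33 mod 41. 33⁻¹ ≡ 5 (mod 41) since 33·5 = 165 ≡ 1, so λ ≡ 2.
  x = λ² - 19 - 11 = 4 - 30 ≡ 15; y = λ·(19 - 15) - 8 ≡ 0. → (15, 0)
4P: (15, 0) + (11, 33). λ = (33 - 0)/(11 - 15) ≡ 33/37 mod 41. 37⁻¹ ≡ 10 (mod 41) since 37·10 = 370 ≡ 1, so λ ≡ 2.
  x = λ² - 15 - 11 = 4 - 26 ≡ 19; y = λ·(15 - 19) - 0 ≡ 33. → (19, 33)
5P: (19, 33) + (11, 33). λ = (33 - 33)/(11 - 19) ≡ 0/33 mod 41. 33⁻¹ ≡ 5 (mod 41), so λ ≡ 0.
  x = λ² - 19 - 11 = 0 - 30 ≡ 11; y = λ·(19 - 11) - 33 ≡ 8. → (11, 8)
6P: (11, 8) + (11, 33): same x and y₁ ≡ -y₂, so the sum is O.
6P = O, so the order is 6.

6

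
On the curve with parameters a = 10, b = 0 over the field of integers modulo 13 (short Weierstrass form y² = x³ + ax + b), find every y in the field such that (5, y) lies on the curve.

none

x³ + 10x + 0 = 175 ≡ 6 (mod 13).
6 is a non-residue mod 13; no y exists.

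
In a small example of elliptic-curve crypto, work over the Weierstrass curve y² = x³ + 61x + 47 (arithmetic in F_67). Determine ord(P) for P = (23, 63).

8

2P: tangent at (23, 63): λ = (3·23² + 61)/(2·63) ≡ 40/59. 59⁻¹ ≡ 25 (mod 67) since 59·25 = 1475 ≡ 1, so λ ≡ 40·25 ≡ 62.
  x = λ² - 23 - 23 = 3844 - 46 ≡ 46; y = λ·(23 - 46) - 63 ≡ 52. → (46, 52)
3P: (46, 52) + (23, 63). λ = (63 - 52)/(23 - 46) ≡ 11/44 mod 67. 44⁻¹ ≡ 32 (mod 67) since 44·32 = 1408 ≡ 1, so λ ≡ 17.
  x = λ² - 46 - 23 = 289 - 69 ≡ 19; y = λ·(46 - 19) - 52 ≡ 5. → (19, 5)
4P: (19, 5) + (23, 63). λ = (63 - 5)/(23 - 19) ≡ 58/4 mod 67. 4⁻¹ ≡ 17 (mod 67), so λ ≡ 48.
  x = λ² - 19 - 23 = 2304 - 42 ≡ 51; y = λ·(19 - 51) - 5 ≡ 0. → (51, 0)
5P: (51, 0) + (23, 63). λ = (63 - 0)/(23 - 51) ≡ 63/39 mod 67. 39⁻¹ ≡ 55 (mod 67), so λ ≡ 48.
  x = λ² - 51 - 23 = 2304 - 74 ≡ 19; y = λ·(51 - 19) - 0 ≡ 62. → (19, 62)
6P: (19, 62) + (23, 63). λ = (63 - 62)/(23 - 19) ≡ 1/4 mod 67. 4⁻¹ ≡ 17 (mod 67) since 4·17 = 68 ≡ 1, so λ ≡ 17.
  x = λ² - 19 - 23 = 289 - 42 ≡ 46; y = λ·(19 - 46) - 62 ≡ 15. → (46, 15)
7P: (46, 15) + (23, 63). λ = (63 - 15)/(23 - 46) ≡ 48/44 mod 67. 44⁻¹ ≡ 32 (mod 67), so λ ≡ 62.
  x = λ² - 46 - 23 = 3844 - 69 ≡ 23; y = λ·(46 - 23) - 15 ≡ 4. → (23, 4)
8P: (23, 4) + (23, 63): same x and y₁ ≡ -y₂, so the sum is the point at infinity.
8P = the point at infinity, so the order is 8.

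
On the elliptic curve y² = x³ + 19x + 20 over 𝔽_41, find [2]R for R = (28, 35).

tangent at (28, 35): λ = (3·28² + 19)/(2·35) ≡ 34/29. 29⁻¹ ≡ 17 (mod 41), so λ ≡ 34·17 ≡ 4.
  x = λ² - 28 - 28 = 16 - 56 ≡ 1; y = λ·(28 - 1) - 35 ≡ 32. → (1, 32)

(1, 32)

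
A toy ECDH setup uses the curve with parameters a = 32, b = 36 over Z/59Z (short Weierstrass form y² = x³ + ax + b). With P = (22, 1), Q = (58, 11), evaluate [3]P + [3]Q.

First 3P:
Repeated addition: build up to 3P.
2P: tangent at (22, 1): λ = (3·22² + 32)/(2·1) ≡ 9/2. 2⁻¹ ≡ 30 (mod 59) since 2·30 = 60 ≡ 1, so λ ≡ 9·30 ≡ 34.
  x = λ² - 22 - 22 = 1156 - 44 ≡ 50; y = λ·(22 - 50) - 1 ≡ 50. → (50, 50)
3P: (50, 50) + (22, 1). λ = (1 - 50)/(22 - 50) ≡ 10/31 mod 59. 31⁻¹ ≡ 40 (mod 59) since 31·40 = 1240 ≡ 1, so λ ≡ 46.
  x = λ² - 50 - 22 = 2116 - 72 ≡ 38; y = λ·(50 - 38) - 50 ≡ 30. → (38, 30)
3P = (38, 30).
Next 3Q:
Repeated addition: build up to 3Q.
2Q: tangent at (58, 11): λ = (3·58² + 32)/(2·11) ≡ 35/22. 22⁻¹ ≡ 51 (mod 59) since 22·51 = 1122 ≡ 1, so λ ≡ 35·51 ≡ 15.
  x = λ² - 58 - 58 = 225 - 116 ≡ 50; y = λ·(58 - 50) - 11 ≡ 50. → (50, 50)
3Q: (50, 50) + (58, 11). λ = (11 - 50)/(58 - 50) ≡ 20/8 mod 59. 8⁻¹ ≡ 37 (mod 59) since 8·37 = 296 ≡ 1, so λ ≡ 32.
  x = λ² - 50 - 58 = 1024 - 108 ≡ 31; y = λ·(50 - 31) - 50 ≡ 27. → (31, 27)
3Q = (31, 27).
Finally 3P + 3Q:
(38, 30) + (31, 27). λ = (27 - 30)/(31 - 38) ≡ 56/52 mod 59. 52⁻¹ ≡ 42 (mod 59), so λ ≡ 51.
  x = λ² - 38 - 31 = 2601 - 69 ≡ 54; y = λ·(38 - 54) - 30 ≡ 39. → (54, 39)

(54, 39)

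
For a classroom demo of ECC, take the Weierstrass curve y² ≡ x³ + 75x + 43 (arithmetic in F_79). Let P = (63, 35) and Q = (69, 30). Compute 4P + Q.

(43, 33)

First 4P:
Repeated addition: build up to 4P.
2P: tangent at (63, 35): λ = (3·63² + 75)/(2·35) ≡ 53/70. 70⁻¹ ≡ 35 (mod 79) since 70·35 = 2450 ≡ 1, so λ ≡ 53·35 ≡ 38.
  x = λ² - 63 - 63 = 1444 - 126 ≡ 54; y = λ·(63 - 54) - 35 ≡ 70. → (54, 70)
3P: (54, 70) + (63, 35). λ = (35 - 70)/(63 - 54) ≡ 44/9 mod 79. 9⁻¹ ≡ 44 (mod 79) since 9·44 = 396 ≡ 1, so λ ≡ 40.
  x = λ² - 54 - 63 = 1600 - 117 ≡ 61; y = λ·(54 - 61) - 70 ≡ 45. → (61, 45)
4P: (61, 45) + (63, 35). λ = (35 - 45)/(63 - 61) ≡ 69/2 mod 79. 2⁻¹ ≡ 40 (mod 79) since 2·40 = 80 ≡ 1, so λ ≡ 74.
  x = λ² - 61 - 63 = 5476 - 124 ≡ 59; y = λ·(61 - 59) - 45 ≡ 24. → (59, 24)
4P = (59, 24).
Finally 4P + Q:
(59, 24) + (69, 30). λ = (30 - 24)/(69 - 59) ≡ 6/10 mod 79. 10⁻¹ ≡ 8 (mod 79) since 10·8 = 80 ≡ 1, so λ ≡ 48.
  x = λ² - 59 - 69 = 2304 - 128 ≡ 43; y = λ·(59 - 43) - 24 ≡ 33. → (43, 33)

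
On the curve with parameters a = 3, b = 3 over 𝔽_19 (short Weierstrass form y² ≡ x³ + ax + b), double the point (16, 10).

tangent at (16, 10): λ = (3·16² + 3)/(2·10) ≡ 11/1. 1⁻¹ ≡ 1 (mod 19), so λ ≡ 11·1 ≡ 11.
  x = λ² - 16 - 16 = 121 - 32 ≡ 13; y = λ·(16 - 13) - 10 ≡ 4. → (13, 4)

(13, 4)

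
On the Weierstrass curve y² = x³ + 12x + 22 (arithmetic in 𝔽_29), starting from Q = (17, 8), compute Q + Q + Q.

Repeated addition: build up to 3Q.
2Q: tangent at (17, 8): λ = (3·17² + 12)/(2·8) ≡ 9/16. 16⁻¹ ≡ 20 (mod 29), so λ ≡ 9·20 ≡ 6.
  x = λ² - 17 - 17 = 36 - 34 ≡ 2; y = λ·(17 - 2) - 8 ≡ 24. → (2, 24)
3Q: (2, 24) + (17, 8). λ = (8 - 24)/(17 - 2) ≡ 13/15 mod 29. 15⁻¹ ≡ 2 (mod 29) since 15·2 = 30 ≡ 1, so λ ≡ 26.
  x = λ² - 2 - 17 = 676 - 19 ≡ 19; y = λ·(2 - 19) - 24 ≡ 27. → (19, 27)

(19, 27)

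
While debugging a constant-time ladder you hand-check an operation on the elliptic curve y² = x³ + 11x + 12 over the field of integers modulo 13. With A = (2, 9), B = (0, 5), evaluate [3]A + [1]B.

First 3A:
Repeated addition: build up to 3A.
2A: tangent at (2, 9): λ = (3·2² + 11)/(2·9) ≡ 10/5. 5⁻¹ ≡ 8 (mod 13) since 5·8 = 40 ≡ 1, so λ ≡ 10·8 ≡ 2.
  x = λ² - 2 - 2 = 4 - 4 ≡ 0; y = λ·(2 - 0) - 9 ≡ 8. → (0, 8)
3A: (0, 8) + (2, 9). λ = (9 - 8)/(2 - 0) ≡ 1/2 mod 13. 2⁻¹ ≡ 7 (mod 13), so λ ≡ 7.
  x = λ² - 0 - 2 = 49 - 2 ≡ 8; y = λ·(0 - 8) - 8 ≡ 1. → (8, 1)
3A = (8, 1).
Finally 3A + B:
(8, 1) + (0, 5). λ = (5 - 1)/(0 - 8) ≡ 4/5 mod 13. 5⁻¹ ≡ 8 (mod 13), so λ ≡ 6.
  x = λ² - 8 - 0 = 36 - 8 ≡ 2; y = λ·(8 - 2) - 1 ≡ 9. → (2, 9)

(2, 9)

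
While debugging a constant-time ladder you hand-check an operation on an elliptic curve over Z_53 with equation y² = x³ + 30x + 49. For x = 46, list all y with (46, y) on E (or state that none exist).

none

x³ + 30x + 49 = 98765 ≡ 26 (mod 53).
26 is a non-residue mod 53; no y exists.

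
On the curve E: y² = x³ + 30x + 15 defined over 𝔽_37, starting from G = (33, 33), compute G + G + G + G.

Repeated addition: build up to 4G.
2G: tangent at (33, 33): λ = (3·33² + 30)/(2·33) ≡ 4/29. 29⁻¹ ≡ 23 (mod 37), so λ ≡ 4·23 ≡ 18.
  x = λ² - 33 - 33 = 324 - 66 ≡ 36; y = λ·(33 - 36) - 33 ≡ 24. → (36, 24)
3G: (36, 24) + (33, 33). λ = (33 - 24)/(33 - 36) ≡ 9/34 mod 37. 34⁻¹ ≡ 12 (mod 37) since 34·12 = 408 ≡ 1, so λ ≡ 34.
  x = λ² - 36 - 33 = 1156 - 69 ≡ 14; y = λ·(36 - 14) - 24 ≡ 21. → (14, 21)
4G: (14, 21) + (33, 33). λ = (33 - 21)/(33 - 14) ≡ 12/19 mod 37. 19⁻¹ ≡ 2 (mod 37), so λ ≡ 24.
  x = λ² - 14 - 33 = 576 - 47 ≡ 11; y = λ·(14 - 11) - 21 ≡ 14. → (11, 14)

(11, 14)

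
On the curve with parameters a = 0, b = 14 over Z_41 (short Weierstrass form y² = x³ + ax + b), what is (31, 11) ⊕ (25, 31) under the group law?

(28, 20)

(31, 11) + (25, 31). λ = (31 - 11)/(25 - 31) ≡ 20/35 mod 41. 35⁻¹ ≡ 34 (mod 41), so λ ≡ 24.
  x = λ² - 31 - 25 = 576 - 56 ≡ 28; y = λ·(31 - 28) - 11 ≡ 20. → (28, 20)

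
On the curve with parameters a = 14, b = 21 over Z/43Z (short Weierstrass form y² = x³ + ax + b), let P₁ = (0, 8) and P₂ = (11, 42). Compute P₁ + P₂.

(38, 27)

(0, 8) + (11, 42). λ = (42 - 8)/(11 - 0) ≡ 34/11 mod 43. 11⁻¹ ≡ 4 (mod 43) since 11·4 = 44 ≡ 1, so λ ≡ 7.
  x = λ² - 0 - 11 = 49 - 11 ≡ 38; y = λ·(0 - 38) - 8 ≡ 27. → (38, 27)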